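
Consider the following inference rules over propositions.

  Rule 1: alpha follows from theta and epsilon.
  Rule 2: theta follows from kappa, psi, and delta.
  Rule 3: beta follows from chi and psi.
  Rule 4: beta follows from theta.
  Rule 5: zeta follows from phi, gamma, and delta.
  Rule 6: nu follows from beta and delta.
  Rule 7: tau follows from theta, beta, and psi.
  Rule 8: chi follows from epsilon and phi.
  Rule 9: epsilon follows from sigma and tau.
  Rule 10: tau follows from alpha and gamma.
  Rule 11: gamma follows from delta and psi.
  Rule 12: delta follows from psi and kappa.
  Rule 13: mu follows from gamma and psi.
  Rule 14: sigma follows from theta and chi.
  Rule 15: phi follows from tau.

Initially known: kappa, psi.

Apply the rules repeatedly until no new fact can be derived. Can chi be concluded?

chi would need epsilon and phi (Rule 8), but epsilon is never established.

No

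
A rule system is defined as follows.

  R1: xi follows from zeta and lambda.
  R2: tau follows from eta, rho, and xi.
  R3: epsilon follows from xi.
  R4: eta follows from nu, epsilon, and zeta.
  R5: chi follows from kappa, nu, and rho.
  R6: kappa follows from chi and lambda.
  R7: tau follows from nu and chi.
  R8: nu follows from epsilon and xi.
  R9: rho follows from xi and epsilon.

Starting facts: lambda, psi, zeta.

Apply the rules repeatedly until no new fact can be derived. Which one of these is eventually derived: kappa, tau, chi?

tau

zeta and lambda hold, so xi follows (R1).
xi holds, so epsilon follows (R3).
From epsilon and xi, R8 gives nu.
From xi and epsilon, R9 gives rho.
From nu, epsilon, and zeta, R4 gives eta.
eta, rho, and xi hold, so tau follows (R2).
kappa would need chi and lambda (R6), but chi is never established. chi would need kappa, nu, and rho (R5), but kappa is never established.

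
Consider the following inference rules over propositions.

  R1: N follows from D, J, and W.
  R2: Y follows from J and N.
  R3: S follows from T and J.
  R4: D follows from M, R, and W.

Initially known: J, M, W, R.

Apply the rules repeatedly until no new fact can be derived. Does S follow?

S would need T and J (R3), but T is never established.

No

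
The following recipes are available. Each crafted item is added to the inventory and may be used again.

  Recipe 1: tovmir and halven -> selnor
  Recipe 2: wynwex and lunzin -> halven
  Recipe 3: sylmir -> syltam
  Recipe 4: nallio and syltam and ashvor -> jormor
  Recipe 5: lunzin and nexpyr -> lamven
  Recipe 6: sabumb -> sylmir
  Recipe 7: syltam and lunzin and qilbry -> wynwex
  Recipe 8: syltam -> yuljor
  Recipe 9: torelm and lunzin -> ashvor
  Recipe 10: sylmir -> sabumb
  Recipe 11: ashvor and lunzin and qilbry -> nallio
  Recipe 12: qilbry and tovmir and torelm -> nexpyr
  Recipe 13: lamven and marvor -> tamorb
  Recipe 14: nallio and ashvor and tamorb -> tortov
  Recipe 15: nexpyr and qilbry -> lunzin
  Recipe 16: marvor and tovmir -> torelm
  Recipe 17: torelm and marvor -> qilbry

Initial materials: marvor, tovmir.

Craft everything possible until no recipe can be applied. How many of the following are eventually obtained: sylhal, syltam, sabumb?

No rule produces sylhal, and it is not given.
syltam would need sylmir (Recipe 3), but sylmir is never obtained.
sabumb would need sylmir (Recipe 10), but sylmir is never obtained.
None of the 3 are reached.

0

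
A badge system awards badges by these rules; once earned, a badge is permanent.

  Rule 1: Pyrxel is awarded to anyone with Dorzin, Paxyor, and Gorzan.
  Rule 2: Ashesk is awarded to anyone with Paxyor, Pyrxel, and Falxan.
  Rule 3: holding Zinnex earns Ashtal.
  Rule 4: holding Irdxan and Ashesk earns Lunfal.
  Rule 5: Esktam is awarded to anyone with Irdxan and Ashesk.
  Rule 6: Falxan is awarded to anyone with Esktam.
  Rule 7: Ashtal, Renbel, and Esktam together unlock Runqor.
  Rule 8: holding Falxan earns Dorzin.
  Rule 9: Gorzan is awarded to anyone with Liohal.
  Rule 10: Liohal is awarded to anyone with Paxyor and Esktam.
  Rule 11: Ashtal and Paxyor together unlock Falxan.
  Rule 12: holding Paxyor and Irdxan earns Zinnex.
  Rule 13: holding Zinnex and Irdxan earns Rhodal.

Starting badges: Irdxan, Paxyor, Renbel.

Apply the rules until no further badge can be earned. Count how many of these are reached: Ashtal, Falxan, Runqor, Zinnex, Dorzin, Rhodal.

5

With Paxyor and Irdxan, Zinnex is earned (Rule 12).
With Zinnex and Irdxan, Rhodal is earned (Rule 13).
With Zinnex, Ashtal is earned (Rule 3).
With Ashtal and Paxyor, Falxan is earned (Rule 11).
With Falxan, Dorzin is earned (Rule 8).
Ashtal: reached.
Falxan: reached.
Runqor would need Ashtal, Renbel, and Esktam (Rule 7), but Esktam is never earned.
Zinnex: reached.
Dorzin: reached.
Rhodal: reached.
Reached: Ashtal, Falxan, Zinnex, Dorzin, and Rhodal — 5 of the 6.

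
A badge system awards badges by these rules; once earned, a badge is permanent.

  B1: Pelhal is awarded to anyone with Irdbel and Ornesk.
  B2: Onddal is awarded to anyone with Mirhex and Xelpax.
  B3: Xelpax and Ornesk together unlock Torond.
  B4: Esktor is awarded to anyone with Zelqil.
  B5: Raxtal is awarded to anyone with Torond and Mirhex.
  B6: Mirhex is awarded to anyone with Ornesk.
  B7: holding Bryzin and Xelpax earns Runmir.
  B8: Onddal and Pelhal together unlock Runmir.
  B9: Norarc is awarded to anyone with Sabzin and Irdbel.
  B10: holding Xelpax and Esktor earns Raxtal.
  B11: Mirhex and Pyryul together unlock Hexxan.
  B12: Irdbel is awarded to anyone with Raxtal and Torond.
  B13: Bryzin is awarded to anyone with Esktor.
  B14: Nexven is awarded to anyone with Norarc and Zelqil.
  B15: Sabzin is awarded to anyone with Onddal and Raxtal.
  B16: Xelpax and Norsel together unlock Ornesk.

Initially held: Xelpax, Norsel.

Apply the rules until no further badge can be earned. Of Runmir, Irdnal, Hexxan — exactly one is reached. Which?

Runmir

With Xelpax and Norsel, Ornesk is earned (B16).
With Xelpax and Ornesk, Torond is earned (B3).
With Ornesk, Mirhex is earned (B6).
With Torond and Mirhex, Raxtal is earned (B5).
With Mirhex and Xelpax, Onddal is earned (B2).
With Raxtal and Torond, Irdbel is earned (B12).
With Irdbel and Ornesk, Pelhal is earned (B1).
With Onddal and Pelhal, Runmir is earned (B8).
No rule produces Irdnal, and it is not given. Hexxan would need Mirhex and Pyryul (B11), but Pyryul is never earned.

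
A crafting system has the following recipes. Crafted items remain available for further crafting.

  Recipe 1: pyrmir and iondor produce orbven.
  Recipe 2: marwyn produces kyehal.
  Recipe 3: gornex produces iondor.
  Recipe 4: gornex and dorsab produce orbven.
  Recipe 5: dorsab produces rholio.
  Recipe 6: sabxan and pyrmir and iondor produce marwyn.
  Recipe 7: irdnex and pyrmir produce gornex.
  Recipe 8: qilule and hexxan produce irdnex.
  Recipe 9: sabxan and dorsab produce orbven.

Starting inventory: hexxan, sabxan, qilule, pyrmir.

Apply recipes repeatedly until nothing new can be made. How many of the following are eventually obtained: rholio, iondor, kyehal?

2

Using Recipe 8, qilule and hexxan make irdnex.
irdnex and pyrmir → gornex (Recipe 7).
gornex → iondor (Recipe 3).
Using Recipe 6, sabxan, pyrmir, and iondor make marwyn.
marwyn → kyehal (Recipe 2).
rholio would need dorsab (Recipe 5), but dorsab is never obtained.
iondor: reached.
kyehal: reached.
Reached: iondor and kyehal — 2 of the 3.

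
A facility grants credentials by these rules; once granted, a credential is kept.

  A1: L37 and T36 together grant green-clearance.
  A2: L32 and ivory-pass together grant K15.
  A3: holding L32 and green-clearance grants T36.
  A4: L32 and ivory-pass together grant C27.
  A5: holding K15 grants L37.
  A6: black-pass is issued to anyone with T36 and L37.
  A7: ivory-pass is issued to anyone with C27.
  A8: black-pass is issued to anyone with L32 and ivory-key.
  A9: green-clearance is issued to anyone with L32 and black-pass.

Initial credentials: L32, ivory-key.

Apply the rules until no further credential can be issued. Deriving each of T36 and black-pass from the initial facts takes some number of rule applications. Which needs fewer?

black-pass: Holding L32 and ivory-key grants black-pass (A8). [1 rule application]
T36: Holding L32 and ivory-key grants black-pass (A8). Holding L32 and black-pass grants green-clearance (A9). Holding L32 and green-clearance grants T36 (A3). [3 rule applications]
black-pass needs fewer.

black-pass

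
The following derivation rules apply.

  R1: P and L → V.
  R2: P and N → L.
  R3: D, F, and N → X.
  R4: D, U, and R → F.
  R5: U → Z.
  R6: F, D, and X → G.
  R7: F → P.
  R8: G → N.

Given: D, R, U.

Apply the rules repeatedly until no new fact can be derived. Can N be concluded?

No

N would need G (R8), but G is never established.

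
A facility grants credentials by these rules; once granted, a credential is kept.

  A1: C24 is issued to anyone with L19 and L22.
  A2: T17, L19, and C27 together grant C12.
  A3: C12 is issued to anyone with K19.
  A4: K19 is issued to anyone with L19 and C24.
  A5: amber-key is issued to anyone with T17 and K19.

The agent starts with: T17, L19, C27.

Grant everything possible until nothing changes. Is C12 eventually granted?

Yes

Holding T17, L19, and C27 grants C12 (A2).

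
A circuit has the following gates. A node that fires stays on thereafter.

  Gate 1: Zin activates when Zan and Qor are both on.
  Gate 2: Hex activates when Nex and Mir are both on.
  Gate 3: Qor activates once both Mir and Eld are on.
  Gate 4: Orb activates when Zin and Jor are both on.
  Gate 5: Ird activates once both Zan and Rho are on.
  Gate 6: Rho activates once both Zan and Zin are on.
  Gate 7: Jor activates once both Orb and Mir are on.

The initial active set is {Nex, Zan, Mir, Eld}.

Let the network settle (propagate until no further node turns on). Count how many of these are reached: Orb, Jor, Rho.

1

Gate 3: Mir and Eld on → Qor on.
Zan and Qor are on, so Zin activates (Gate 1).
Zan and Zin are on, so Rho activates (Gate 6).
Orb would need Zin and Jor (Gate 4), but Jor never turns on.
Jor would need Orb and Mir (Gate 7), but Orb never turns on.
Rho: reached.
Reached: Rho — 1 of the 3.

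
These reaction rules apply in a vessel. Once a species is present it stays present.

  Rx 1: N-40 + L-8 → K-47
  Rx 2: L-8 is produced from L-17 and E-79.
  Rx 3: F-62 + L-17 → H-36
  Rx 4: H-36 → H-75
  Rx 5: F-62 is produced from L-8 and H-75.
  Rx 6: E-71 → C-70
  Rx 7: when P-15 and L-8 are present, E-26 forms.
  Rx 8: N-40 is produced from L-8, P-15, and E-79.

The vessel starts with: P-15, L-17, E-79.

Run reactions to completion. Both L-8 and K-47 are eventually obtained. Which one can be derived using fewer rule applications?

L-8: L-17 and E-79 present → L-8 forms (Rx 2). [1 rule application]
K-47: L-17 and E-79 present → L-8 forms (Rx 2). L-8, P-15, and E-79 present → N-40 forms (Rx 8). N-40 and L-8 present → K-47 forms (Rx 1). [3 rule applications]
L-8 needs fewer.

L-8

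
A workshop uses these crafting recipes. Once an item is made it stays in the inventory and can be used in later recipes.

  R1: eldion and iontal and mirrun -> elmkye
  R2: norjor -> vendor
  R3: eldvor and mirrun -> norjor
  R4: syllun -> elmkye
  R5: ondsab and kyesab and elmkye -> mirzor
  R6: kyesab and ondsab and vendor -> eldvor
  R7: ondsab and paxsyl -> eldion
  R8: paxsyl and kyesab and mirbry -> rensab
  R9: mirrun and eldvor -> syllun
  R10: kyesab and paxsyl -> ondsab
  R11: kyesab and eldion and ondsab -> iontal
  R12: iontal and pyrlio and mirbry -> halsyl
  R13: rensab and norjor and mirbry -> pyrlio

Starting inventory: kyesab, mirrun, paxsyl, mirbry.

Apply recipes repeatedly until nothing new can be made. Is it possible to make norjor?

norjor would need eldvor and mirrun (R3), but eldvor is never obtained.

No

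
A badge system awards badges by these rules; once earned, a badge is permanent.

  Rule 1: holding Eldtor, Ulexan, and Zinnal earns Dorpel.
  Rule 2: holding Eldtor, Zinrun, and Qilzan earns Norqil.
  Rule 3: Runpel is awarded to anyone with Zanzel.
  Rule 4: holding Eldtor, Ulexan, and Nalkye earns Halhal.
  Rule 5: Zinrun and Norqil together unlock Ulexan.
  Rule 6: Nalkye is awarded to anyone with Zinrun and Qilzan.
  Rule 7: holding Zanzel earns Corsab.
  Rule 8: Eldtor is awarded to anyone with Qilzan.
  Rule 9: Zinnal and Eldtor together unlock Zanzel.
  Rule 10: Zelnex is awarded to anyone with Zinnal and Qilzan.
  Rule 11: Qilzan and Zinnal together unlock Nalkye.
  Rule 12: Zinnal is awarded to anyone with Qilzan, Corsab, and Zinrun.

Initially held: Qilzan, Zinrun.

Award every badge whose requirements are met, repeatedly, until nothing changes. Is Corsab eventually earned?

No

Corsab would need Zanzel (Rule 7), but Zanzel is never earned.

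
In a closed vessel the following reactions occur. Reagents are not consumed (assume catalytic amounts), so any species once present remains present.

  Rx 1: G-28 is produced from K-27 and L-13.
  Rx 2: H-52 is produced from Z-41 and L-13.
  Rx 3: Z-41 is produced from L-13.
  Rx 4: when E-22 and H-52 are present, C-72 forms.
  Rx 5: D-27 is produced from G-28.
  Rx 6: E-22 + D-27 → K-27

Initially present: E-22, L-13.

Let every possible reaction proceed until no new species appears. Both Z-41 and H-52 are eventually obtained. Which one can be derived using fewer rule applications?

Z-41

Z-41: L-13 present → Z-41 forms (Rx 3). [1 rule application]
H-52: L-13 present → Z-41 forms (Rx 3). Z-41 and L-13 present → H-52 forms (Rx 2). [2 rule applications]
Z-41 needs fewer.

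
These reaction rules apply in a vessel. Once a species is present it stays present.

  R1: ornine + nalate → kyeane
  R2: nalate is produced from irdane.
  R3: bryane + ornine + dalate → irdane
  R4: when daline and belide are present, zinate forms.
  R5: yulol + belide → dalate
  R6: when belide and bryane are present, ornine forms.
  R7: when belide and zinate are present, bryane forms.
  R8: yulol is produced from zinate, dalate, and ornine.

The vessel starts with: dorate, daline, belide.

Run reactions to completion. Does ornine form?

Yes

daline and belide present → zinate forms (R4).
belide and zinate present → bryane forms (R7).
belide and bryane present → ornine forms (R6).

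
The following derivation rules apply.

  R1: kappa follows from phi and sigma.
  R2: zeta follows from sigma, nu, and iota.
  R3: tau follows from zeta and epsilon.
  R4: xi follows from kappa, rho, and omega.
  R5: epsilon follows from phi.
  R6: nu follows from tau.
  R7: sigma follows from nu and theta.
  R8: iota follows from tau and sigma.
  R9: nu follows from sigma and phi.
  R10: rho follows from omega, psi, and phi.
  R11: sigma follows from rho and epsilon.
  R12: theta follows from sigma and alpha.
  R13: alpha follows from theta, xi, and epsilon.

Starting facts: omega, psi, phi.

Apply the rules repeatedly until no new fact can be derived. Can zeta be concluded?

zeta would need sigma, nu, and iota (R2), but iota is never established.

No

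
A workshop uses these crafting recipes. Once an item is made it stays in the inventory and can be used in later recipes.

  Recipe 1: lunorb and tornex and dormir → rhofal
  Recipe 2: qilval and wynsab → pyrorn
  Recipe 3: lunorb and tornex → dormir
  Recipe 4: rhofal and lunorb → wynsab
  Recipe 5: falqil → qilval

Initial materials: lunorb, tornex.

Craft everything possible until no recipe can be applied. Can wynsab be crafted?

Yes

lunorb and tornex → dormir (Recipe 3).
lunorb and tornex and dormir → rhofal (Recipe 1).
rhofal and lunorb → wynsab (Recipe 4).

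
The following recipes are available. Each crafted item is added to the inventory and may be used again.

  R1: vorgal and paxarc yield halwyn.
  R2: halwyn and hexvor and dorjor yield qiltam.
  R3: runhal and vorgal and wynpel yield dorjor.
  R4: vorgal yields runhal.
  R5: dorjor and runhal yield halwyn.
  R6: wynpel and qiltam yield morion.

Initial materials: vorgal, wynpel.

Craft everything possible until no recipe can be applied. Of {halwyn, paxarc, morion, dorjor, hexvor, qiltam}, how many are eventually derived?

2

Using R4, vorgal makes runhal.
Using R3, runhal, vorgal, and wynpel make dorjor.
dorjor and runhal → halwyn (R5).
halwyn: reached.
No rule produces paxarc, and it is not given.
morion would need wynpel and qiltam (R6), but qiltam is never obtained.
dorjor: reached.
No rule produces hexvor, and it is not given.
qiltam would need halwyn, hexvor, and dorjor (R2), but hexvor is never obtained.
Reached: halwyn and dorjor — 2 of the 6.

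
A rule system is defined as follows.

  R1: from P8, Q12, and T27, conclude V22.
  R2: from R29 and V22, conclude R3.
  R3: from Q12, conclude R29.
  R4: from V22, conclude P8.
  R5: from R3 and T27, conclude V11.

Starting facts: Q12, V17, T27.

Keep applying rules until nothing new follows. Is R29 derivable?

Yes

From Q12, R3 gives R29.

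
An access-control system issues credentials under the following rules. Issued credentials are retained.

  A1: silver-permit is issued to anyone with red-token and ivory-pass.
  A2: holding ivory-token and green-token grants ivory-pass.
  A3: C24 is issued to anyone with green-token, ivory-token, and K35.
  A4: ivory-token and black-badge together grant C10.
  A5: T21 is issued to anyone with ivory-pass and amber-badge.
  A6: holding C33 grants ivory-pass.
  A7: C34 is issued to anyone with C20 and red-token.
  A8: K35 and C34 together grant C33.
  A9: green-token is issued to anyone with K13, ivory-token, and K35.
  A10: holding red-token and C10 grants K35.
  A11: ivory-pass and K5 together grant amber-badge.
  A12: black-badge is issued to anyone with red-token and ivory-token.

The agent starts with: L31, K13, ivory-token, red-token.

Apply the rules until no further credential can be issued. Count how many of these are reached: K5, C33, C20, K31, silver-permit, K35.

2

Holding red-token and ivory-token grants black-badge (A12).
Holding ivory-token and black-badge grants C10 (A4).
Holding red-token and C10 grants K35 (A10).
Holding K13, ivory-token, and K35 grants green-token (A9).
Holding ivory-token and green-token grants ivory-pass (A2).
Holding red-token and ivory-pass grants silver-permit (A1).
No rule produces K5, and it is not given.
C33 would need K35 and C34 (A8), but C34 is never granted.
No rule produces C20, and it is not given.
No rule produces K31, and it is not given.
silver-permit: reached.
K35: reached.
Reached: silver-permit and K35 — 2 of the 6.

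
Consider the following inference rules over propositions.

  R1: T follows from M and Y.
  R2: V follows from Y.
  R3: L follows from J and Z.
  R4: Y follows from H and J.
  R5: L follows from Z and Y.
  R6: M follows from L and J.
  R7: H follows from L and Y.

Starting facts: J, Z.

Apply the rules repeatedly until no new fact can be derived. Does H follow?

H would need L and Y (R7), but Y is never established.

No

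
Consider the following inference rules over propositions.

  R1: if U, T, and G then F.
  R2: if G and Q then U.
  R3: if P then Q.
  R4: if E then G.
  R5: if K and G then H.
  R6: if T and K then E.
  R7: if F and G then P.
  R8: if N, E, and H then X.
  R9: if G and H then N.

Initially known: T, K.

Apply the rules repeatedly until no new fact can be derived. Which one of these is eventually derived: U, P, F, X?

X

From T and K, R6 gives E.
E holds, so G follows (R4).
K and G hold, so H follows (R5).
From G and H, R9 gives N.
N, E, and H hold, so X follows (R8).
P would need F and G (R7), but F is never established. U would need G and Q (R2), but Q is never established. F would need U, T, and G (R1), but U is never established.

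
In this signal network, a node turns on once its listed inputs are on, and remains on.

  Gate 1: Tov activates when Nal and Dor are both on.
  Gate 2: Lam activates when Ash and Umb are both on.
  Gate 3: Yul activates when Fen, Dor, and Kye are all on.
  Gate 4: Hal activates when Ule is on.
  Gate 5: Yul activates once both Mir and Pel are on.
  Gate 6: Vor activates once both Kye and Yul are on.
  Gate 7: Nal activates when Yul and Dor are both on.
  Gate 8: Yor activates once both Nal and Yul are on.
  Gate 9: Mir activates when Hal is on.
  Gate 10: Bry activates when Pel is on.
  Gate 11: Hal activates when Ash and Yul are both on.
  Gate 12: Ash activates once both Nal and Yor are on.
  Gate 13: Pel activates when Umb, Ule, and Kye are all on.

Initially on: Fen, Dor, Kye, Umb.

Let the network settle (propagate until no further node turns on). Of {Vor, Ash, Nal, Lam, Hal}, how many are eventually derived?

5

Fen, Dor, and Kye are on, so Yul activates (Gate 3).
Gate 6: Kye and Yul on → Vor on.
Yul and Dor are on, so Nal activates (Gate 7).
Gate 8: Nal and Yul on → Yor on.
Nal and Yor are on, so Ash activates (Gate 12).
Ash and Umb are on, so Lam activates (Gate 2).
Gate 11: Ash and Yul on → Hal on.
Vor: reached.
Ash: reached.
Nal: reached.
Lam: reached.
Hal: reached.
All 5 are reached.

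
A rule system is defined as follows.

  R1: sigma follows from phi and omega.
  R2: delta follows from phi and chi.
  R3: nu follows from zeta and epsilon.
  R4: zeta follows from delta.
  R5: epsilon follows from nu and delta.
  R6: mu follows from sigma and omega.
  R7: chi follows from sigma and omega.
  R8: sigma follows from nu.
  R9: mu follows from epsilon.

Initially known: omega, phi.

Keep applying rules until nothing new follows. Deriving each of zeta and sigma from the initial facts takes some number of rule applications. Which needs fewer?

sigma

sigma: From phi and omega, R1 gives sigma. [1 rule application]
zeta: From phi and omega, R1 gives sigma. From sigma and omega, R7 gives chi. From phi and chi, R2 gives delta. delta holds, so zeta follows (R4). [4 rule applications]
sigma needs fewer.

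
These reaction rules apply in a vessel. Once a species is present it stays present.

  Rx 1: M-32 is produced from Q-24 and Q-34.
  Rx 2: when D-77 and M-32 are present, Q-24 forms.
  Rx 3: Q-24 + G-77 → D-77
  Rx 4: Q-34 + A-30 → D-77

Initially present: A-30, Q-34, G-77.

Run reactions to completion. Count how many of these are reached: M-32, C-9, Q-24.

0

M-32 would need Q-24 and Q-34 (Rx 1), but Q-24 never forms.
No rule produces C-9, and it is not given.
Q-24 would need D-77 and M-32 (Rx 2), but M-32 never forms.
None of the 3 are reached.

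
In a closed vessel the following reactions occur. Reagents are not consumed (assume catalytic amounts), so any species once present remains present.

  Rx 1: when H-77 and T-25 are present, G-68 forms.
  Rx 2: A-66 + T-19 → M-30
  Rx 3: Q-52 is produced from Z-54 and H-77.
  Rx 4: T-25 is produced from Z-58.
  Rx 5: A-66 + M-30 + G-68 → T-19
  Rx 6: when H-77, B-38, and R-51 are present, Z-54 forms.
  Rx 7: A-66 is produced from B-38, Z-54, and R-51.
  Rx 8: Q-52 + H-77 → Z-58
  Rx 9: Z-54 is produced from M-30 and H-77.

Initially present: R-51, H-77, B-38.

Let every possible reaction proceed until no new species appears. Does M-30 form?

No

M-30 would need A-66 and T-19 (Rx 2), but T-19 never forms.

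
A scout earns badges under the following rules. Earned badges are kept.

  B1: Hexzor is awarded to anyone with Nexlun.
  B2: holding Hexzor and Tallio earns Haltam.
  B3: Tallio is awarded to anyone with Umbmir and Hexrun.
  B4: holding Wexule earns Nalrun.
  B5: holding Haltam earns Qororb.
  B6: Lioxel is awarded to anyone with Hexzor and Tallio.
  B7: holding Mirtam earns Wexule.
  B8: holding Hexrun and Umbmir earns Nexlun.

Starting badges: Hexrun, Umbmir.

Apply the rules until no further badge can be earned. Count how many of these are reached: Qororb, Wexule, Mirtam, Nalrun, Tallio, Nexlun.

With Umbmir and Hexrun, Tallio is earned (B3).
With Hexrun and Umbmir, Nexlun is earned (B8).
With Nexlun, Hexzor is earned (B1).
With Hexzor and Tallio, Haltam is earned (B2).
With Haltam, Qororb is earned (B5).
Qororb: reached.
Wexule would need Mirtam (B7), but Mirtam is never earned.
No rule produces Mirtam, and it is not given.
Nalrun would need Wexule (B4), but Wexule is never earned.
Tallio: reached.
Nexlun: reached.
Reached: Qororb, Tallio, and Nexlun — 3 of the 6.

3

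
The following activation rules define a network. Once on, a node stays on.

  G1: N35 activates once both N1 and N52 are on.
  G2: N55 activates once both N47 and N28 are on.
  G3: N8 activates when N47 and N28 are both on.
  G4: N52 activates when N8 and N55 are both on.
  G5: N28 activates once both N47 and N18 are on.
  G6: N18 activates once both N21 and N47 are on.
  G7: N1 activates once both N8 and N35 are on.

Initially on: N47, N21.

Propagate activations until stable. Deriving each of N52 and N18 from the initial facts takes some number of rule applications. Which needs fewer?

N18: G6: N21 and N47 on → N18 on. [1 rule application]
N52: G6: N21 and N47 on → N18 on. G5: N47 and N18 on → N28 on. N47 and N28 are on, so N8 activates (G3). G2: N47 and N28 on → N55 on. N8 and N55 are on, so N52 activates (G4). [5 rule applications]
N18 needs fewer.

N18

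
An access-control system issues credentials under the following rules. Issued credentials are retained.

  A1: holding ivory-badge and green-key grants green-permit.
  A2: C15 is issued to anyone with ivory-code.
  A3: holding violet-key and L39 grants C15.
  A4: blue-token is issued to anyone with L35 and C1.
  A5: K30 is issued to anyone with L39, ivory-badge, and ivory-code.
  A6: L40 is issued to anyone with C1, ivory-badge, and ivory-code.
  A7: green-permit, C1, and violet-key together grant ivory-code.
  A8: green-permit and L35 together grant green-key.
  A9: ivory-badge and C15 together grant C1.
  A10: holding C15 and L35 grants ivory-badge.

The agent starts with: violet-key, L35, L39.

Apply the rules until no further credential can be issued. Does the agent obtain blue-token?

Yes

Holding violet-key and L39 grants C15 (A3).
Holding C15 and L35 grants ivory-badge (A10).
Holding ivory-badge and C15 grants C1 (A9).
Holding L35 and C1 grants blue-token (A4).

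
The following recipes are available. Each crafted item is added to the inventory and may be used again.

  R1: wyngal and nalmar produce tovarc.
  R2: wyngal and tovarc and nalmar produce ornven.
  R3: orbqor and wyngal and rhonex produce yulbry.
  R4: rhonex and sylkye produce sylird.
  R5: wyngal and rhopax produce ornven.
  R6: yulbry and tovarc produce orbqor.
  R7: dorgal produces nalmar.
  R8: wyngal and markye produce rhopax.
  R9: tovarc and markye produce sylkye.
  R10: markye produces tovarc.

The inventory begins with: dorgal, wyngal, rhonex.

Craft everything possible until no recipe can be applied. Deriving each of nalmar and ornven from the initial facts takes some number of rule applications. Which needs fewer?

nalmar: dorgal → nalmar (R7). [1 rule application]
ornven: dorgal → nalmar (R7). Using R1, wyngal and nalmar make tovarc. Using R2, wyngal, tovarc, and nalmar make ornven. [3 rule applications]
nalmar needs fewer.

nalmar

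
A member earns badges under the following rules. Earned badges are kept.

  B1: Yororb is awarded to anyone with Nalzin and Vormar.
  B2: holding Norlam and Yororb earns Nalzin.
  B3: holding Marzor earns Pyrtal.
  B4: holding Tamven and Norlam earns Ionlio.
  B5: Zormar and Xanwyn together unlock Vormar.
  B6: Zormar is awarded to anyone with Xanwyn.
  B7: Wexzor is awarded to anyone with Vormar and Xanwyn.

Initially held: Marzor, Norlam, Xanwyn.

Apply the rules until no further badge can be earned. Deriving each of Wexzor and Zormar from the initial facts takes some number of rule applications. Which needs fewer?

Zormar

Zormar: With Xanwyn, Zormar is earned (B6). [1 rule application]
Wexzor: With Xanwyn, Zormar is earned (B6). With Zormar and Xanwyn, Vormar is earned (B5). With Vormar and Xanwyn, Wexzor is earned (B7). [3 rule applications]
Zormar needs fewer.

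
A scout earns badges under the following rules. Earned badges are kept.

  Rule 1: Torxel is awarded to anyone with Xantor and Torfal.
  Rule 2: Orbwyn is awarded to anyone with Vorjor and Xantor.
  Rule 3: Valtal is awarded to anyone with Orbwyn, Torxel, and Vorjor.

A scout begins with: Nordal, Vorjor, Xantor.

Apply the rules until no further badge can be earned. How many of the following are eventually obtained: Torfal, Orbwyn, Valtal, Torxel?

1

With Vorjor and Xantor, Orbwyn is earned (Rule 2).
No rule produces Torfal, and it is not given.
Orbwyn: reached.
Valtal would need Orbwyn, Torxel, and Vorjor (Rule 3), but Torxel is never earned.
Torxel would need Xantor and Torfal (Rule 1), but Torfal is never earned.
Reached: Orbwyn — 1 of the 4.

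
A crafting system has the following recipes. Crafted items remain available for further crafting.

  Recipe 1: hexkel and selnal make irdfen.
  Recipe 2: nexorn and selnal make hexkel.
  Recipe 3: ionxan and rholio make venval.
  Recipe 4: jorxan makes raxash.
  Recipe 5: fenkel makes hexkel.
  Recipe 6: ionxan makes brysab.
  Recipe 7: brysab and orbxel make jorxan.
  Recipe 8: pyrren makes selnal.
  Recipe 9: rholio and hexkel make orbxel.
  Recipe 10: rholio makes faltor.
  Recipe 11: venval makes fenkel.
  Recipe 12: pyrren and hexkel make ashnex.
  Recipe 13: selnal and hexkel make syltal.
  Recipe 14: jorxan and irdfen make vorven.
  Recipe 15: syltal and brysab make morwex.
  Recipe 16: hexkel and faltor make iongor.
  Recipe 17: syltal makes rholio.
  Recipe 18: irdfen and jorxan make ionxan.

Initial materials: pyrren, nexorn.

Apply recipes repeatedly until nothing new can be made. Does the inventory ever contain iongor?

Yes

Using Recipe 8, pyrren makes selnal.
Using Recipe 2, nexorn and selnal make hexkel.
Using Recipe 13, selnal and hexkel make syltal.
syltal → rholio (Recipe 17).
Using Recipe 10, rholio makes faltor.
Using Recipe 16, hexkel and faltor make iongor.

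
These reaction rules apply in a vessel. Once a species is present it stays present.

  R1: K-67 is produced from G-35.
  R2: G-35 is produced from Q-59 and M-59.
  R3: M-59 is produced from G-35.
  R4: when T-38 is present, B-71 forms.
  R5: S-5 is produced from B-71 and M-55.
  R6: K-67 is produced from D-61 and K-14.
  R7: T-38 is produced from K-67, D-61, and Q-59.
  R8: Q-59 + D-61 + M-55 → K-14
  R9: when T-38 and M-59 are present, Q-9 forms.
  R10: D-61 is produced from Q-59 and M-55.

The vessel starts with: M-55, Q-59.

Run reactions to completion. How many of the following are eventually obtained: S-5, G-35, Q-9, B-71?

Q-59 and M-55 present → D-61 forms (R10).
Q-59, D-61, and M-55 present → K-14 forms (R8).
D-61 and K-14 present → K-67 forms (R6).
K-67, D-61, and Q-59 present → T-38 forms (R7).
T-38 present → B-71 forms (R4).
B-71 and M-55 present → S-5 forms (R5).
S-5: reached.
G-35 would need Q-59 and M-59 (R2), but M-59 never forms.
Q-9 would need T-38 and M-59 (R9), but M-59 never forms.
B-71: reached.
Reached: S-5 and B-71 — 2 of the 4.

2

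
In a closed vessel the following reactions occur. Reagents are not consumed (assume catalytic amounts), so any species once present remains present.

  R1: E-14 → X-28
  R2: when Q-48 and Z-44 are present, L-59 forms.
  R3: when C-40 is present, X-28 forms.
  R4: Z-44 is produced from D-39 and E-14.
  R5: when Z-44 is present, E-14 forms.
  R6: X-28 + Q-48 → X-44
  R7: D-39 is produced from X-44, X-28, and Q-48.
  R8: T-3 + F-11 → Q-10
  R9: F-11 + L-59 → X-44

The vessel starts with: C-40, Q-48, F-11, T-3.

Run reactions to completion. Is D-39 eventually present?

C-40 present → X-28 forms (R3).
X-28 and Q-48 present → X-44 forms (R6).
X-44, X-28, and Q-48 present → D-39 forms (R7).

Yes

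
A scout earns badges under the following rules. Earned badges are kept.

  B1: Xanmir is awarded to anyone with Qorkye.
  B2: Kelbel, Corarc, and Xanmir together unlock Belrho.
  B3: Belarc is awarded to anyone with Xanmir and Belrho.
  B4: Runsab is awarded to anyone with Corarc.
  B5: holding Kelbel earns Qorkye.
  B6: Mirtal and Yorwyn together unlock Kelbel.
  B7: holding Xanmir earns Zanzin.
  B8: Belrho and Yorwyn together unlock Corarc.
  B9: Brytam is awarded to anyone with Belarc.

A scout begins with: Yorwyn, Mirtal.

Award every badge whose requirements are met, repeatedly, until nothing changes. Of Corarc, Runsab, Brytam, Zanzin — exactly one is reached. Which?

Zanzin

With Mirtal and Yorwyn, Kelbel is earned (B6).
With Kelbel, Qorkye is earned (B5).
With Qorkye, Xanmir is earned (B1).
With Xanmir, Zanzin is earned (B7).
Runsab would need Corarc (B4), but Corarc is never earned. Brytam would need Belarc (B9), but Belarc is never earned. Corarc would need Belrho and Yorwyn (B8), but Belrho is never earned.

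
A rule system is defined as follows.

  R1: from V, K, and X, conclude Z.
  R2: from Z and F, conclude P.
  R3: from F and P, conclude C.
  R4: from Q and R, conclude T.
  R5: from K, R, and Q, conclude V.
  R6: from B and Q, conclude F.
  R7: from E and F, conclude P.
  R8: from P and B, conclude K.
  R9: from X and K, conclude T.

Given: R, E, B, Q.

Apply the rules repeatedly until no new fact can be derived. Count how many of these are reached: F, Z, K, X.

B and Q hold, so F follows (R6).
From E and F, R7 gives P.
From P and B, R8 gives K.
F: reached.
Z would need V, K, and X (R1), but X is never established.
K: reached.
No rule produces X, and it is not given.
Reached: F and K — 2 of the 4.

2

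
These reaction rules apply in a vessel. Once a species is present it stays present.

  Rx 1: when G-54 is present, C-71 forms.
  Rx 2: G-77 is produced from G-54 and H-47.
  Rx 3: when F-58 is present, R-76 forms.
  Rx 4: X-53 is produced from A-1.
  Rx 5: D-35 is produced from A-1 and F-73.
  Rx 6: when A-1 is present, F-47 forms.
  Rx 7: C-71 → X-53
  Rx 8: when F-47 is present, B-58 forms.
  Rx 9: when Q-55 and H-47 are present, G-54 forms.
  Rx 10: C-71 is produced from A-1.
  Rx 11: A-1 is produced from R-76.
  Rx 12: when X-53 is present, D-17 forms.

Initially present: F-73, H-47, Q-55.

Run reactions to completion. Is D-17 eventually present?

Yes

Q-55 and H-47 present → G-54 forms (Rx 9).
G-54 present → C-71 forms (Rx 1).
C-71 present → X-53 forms (Rx 7).
X-53 present → D-17 forms (Rx 12).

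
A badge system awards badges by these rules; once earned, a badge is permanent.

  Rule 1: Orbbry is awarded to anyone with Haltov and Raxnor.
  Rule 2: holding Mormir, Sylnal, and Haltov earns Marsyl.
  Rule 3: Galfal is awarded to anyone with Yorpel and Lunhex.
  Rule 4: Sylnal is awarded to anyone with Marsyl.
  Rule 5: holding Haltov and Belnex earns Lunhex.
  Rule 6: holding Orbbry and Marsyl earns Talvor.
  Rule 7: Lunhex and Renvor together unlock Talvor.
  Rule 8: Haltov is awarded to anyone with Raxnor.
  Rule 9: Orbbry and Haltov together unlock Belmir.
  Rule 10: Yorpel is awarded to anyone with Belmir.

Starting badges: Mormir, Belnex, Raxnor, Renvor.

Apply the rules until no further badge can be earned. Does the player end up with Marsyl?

Marsyl would need Mormir, Sylnal, and Haltov (Rule 2), but Sylnal is never earned.

No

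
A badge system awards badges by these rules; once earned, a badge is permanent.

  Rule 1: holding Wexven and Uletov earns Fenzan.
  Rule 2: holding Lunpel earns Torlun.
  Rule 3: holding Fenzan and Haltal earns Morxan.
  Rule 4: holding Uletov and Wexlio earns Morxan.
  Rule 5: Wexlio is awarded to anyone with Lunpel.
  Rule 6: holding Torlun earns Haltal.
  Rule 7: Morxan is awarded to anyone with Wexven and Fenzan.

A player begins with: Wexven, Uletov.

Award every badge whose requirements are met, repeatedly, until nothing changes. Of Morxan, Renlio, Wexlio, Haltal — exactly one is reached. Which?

Morxan

With Wexven and Uletov, Fenzan is earned (Rule 1).
With Wexven and Fenzan, Morxan is earned (Rule 7).
No rule produces Renlio, and it is not given. Wexlio would need Lunpel (Rule 5), but Lunpel is never earned. Haltal would need Torlun (Rule 6), but Torlun is never earned.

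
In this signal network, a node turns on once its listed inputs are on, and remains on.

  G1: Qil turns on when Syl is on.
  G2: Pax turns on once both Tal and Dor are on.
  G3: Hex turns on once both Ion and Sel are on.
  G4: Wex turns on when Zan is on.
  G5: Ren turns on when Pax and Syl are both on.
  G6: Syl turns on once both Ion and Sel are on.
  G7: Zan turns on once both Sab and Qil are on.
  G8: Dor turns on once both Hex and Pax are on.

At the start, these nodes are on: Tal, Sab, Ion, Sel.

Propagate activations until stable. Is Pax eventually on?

No

Pax would need Tal and Dor (G2), but Dor never turns on.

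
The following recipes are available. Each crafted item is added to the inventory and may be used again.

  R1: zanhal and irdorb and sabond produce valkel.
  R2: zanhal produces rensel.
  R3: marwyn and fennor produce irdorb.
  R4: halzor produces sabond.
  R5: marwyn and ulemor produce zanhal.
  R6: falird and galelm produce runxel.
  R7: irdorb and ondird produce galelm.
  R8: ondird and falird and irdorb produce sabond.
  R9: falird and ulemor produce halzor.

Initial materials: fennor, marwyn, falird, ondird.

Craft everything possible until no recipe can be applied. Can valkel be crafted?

No

valkel would need zanhal, irdorb, and sabond (R1), but zanhal is never obtained.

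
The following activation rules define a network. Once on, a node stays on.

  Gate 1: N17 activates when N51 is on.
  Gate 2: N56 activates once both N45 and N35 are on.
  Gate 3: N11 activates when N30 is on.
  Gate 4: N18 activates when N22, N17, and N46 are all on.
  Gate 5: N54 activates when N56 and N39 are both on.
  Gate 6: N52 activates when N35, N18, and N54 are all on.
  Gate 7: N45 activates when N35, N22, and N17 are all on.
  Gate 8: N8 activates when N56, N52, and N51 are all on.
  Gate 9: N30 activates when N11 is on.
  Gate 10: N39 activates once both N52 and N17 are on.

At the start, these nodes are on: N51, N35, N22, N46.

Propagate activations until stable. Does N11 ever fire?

N11 would need N30 (Gate 3), but N30 never turns on.

No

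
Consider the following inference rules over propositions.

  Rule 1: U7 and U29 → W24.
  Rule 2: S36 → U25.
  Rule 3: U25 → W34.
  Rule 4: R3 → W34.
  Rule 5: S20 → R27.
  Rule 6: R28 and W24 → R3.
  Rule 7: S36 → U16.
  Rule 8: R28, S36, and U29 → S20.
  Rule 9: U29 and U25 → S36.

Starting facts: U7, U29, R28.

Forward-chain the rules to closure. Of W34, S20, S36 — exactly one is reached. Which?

W34

U7 and U29 hold, so W24 follows (Rule 1).
From R28 and W24, Rule 6 gives R3.
From R3, Rule 4 gives W34.
S36 would need U29 and U25 (Rule 9), but U25 is never established. S20 would need R28, S36, and U29 (Rule 8), but S36 is never established.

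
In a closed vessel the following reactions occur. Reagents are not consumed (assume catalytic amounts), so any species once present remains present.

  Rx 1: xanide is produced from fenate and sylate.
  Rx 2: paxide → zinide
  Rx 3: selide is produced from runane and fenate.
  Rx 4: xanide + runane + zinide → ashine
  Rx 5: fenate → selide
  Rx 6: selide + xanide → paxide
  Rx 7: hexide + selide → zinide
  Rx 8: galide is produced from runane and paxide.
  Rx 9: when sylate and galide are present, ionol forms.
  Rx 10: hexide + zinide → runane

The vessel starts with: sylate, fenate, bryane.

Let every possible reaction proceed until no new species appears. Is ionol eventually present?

ionol would need sylate and galide (Rx 9), but galide never forms.

No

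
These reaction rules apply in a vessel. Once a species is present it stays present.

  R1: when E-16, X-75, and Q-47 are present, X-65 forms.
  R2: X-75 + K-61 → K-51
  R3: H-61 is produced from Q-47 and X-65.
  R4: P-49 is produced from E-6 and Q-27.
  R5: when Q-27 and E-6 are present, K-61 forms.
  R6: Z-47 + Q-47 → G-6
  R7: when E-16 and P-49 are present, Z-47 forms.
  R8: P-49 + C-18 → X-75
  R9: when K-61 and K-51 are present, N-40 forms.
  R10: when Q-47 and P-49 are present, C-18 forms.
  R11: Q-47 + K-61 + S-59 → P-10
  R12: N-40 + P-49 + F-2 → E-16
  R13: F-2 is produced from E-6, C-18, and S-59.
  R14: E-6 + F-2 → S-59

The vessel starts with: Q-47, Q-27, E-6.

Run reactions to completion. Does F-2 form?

F-2 would need E-6, C-18, and S-59 (R13), but S-59 never forms.

No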